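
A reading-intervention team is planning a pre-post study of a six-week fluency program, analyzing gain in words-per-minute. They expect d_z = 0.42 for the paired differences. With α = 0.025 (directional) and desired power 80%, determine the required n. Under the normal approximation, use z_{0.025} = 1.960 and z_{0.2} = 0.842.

For a paired (one-sample on differences) test: n = ((z_{α} + z_β) / d)².
z_{α} + z_β = 1.960 + 0.842 = 2.802.
n = (2.802 / 0.42)² = 6.671² = 44.51.
Round up.

n = 45 pairs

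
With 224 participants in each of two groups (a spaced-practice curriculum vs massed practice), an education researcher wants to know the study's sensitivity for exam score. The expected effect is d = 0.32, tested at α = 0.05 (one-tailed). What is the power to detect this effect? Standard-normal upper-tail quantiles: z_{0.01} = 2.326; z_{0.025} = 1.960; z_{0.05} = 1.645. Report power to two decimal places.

power ≈ 0.96

For two equal groups, power = Φ(d·√(n/2) − z_{α}).
d·√(n/2) = 0.32 × √(224/2) = 0.32 × 10.583 = 3.387.
z_β = 3.387 − 1.645 = 1.742.
Power = Φ(1.742) = 0.959.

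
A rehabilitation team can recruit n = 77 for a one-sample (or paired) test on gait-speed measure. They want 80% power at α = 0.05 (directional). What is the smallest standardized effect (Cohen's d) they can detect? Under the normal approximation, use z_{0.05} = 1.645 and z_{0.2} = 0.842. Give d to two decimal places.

For a single sample (or paired design) of n = 77: d_min = (z_{α} + z_β)/√n.
z-sum = 1.645 + 0.842 = 2.487.
d_min = 2.487 / √77 = 2.487 / 8.775 = 0.283.

d_min ≈ 0.28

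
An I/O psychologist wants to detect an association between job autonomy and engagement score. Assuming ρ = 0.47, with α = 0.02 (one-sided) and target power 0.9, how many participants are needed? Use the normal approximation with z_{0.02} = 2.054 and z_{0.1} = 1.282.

Fisher's z: C = ½·ln((1+r)/(1−r)) = ½·ln(2.7736) = 0.5101.
n = ((z_{α} + z_β)/C)² + 3.
(2.054 + 1.282) / 0.5101 = 3.336 / 0.5101 = 6.540.
n = 6.540² + 3 = 42.77 + 3 = 45.8.
Round up.

n = 46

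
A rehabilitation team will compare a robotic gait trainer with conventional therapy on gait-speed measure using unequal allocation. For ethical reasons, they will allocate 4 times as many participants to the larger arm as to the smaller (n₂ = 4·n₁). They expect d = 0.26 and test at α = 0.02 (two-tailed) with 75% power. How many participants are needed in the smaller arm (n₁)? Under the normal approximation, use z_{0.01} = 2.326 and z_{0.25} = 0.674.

With allocation ratio k = n₂/n₁ = 4, Var(x̄₁−x̄₂) = σ²(1/n₁ + 1/(k·n₁)) = σ²·(k+1)/(k·n₁).
So n₁ = (1 + 1/k)·((z_{α/2} + z_β)/d)² = 1.250 × (3.000/0.26)².
n₁ = 1.250 × 133.14 = 166.4.
Round up: n₁ = 167, giving n₂ = 4 × 167 = 668.

n₁ = 167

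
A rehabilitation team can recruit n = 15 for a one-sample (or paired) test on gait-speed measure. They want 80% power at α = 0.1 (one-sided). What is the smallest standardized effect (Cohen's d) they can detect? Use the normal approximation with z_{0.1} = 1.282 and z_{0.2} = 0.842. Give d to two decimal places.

d_min ≈ 0.55

For a single sample (or paired design) of n = 15: d_min = (z_{α} + z_β)/√n.
z-sum = 1.282 + 0.842 = 2.124.
d_min = 2.124 / √15 = 2.124 / 3.873 = 0.548.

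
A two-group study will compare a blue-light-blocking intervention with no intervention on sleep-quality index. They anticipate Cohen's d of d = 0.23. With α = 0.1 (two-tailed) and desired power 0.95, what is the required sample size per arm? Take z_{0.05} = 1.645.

n = 410 per group

For two independent groups with equal n: n = 2·((z_{α/2} + z_β) / d)².
z_{α/2} + z_β = 1.645 + 1.645 = 3.290.
n = 2 × (3.290 / 0.23)² = 2 × 14.304² = 2 × 204.61 = 409.2.
Round up to the next whole participant.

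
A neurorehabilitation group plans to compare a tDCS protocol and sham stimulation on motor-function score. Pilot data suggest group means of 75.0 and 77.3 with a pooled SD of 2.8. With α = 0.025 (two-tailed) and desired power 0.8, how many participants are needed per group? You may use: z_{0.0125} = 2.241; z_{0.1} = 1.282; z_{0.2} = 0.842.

n = 29 per group

Cohen's d = |M₁ − M₂| / SD_pooled = |75.0 − 77.3| / 2.8 = 2.3 / 2.8 = 0.821.
For two independent groups with equal n: n = 2·((z_{α/2} + z_β) / d)².
z_{α/2} + z_β = 2.241 + 0.842 = 3.083.
n = 2 × (3.083 / 0.821)² = 2 × 3.755² = 2 × 14.10 = 28.2.
Round up to the next whole participant.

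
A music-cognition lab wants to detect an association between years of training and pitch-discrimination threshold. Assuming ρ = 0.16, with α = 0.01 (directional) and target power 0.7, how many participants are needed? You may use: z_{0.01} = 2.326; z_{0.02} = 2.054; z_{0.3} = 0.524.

Fisher's z: C = ½·ln((1+r)/(1−r)) = ½·ln(1.3810) = 0.1614.
n = ((z_{α} + z_β)/C)² + 3.
(2.326 + 0.524) / 0.1614 = 2.850 / 0.1614 = 17.658.
n = 17.658² + 3 = 311.80 + 3 = 314.8.
Round up.

n = 315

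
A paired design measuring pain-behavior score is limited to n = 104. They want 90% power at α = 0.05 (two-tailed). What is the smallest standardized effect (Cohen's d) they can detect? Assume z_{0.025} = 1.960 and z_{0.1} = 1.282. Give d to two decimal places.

d_min ≈ 0.32

For a single sample (or paired design) of n = 104: d_min = (z_{α/2} + z_β)/√n.
z-sum = 1.960 + 1.282 = 3.242.
d_min = 3.242 / √104 = 3.242 / 10.198 = 0.318.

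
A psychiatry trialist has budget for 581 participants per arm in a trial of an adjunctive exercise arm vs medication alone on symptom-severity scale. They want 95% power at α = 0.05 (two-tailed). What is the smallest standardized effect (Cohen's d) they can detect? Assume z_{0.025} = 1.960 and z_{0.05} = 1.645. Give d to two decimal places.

d_min ≈ 0.21

For two independent groups of n = 581 each: d_min = (z_{α/2} + z_β)·√(2/n).
z-sum = 1.960 + 1.645 = 3.605.
d_min = 3.605 × √(2/581) = 3.605 × 0.0587 = 0.212.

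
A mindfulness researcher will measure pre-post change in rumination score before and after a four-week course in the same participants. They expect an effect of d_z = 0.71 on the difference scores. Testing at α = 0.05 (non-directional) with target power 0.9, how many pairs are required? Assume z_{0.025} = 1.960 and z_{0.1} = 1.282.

n = 21 pairs

For a paired (one-sample on differences) test: n = ((z_{α/2} + z_β) / d)².
z_{α/2} + z_β = 1.960 + 1.282 = 3.242.
n = (3.242 / 0.71)² = 4.566² = 20.85.
Round up.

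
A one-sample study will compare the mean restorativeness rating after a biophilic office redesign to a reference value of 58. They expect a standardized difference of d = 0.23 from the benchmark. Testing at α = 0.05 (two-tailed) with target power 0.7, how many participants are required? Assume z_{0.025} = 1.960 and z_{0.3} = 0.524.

For a one-sample test: n = ((z_{α/2} + z_β) / d)².
z_{α/2} + z_β = 1.960 + 0.524 = 2.484.
n = (2.484 / 0.23)² = 10.800² = 116.64.
Round up.

n = 117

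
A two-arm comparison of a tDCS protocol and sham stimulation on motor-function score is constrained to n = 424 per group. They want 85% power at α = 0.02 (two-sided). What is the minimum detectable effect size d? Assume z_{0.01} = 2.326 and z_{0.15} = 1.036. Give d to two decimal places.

d_min ≈ 0.23

For two independent groups of n = 424 each: d_min = (z_{α/2} + z_β)·√(2/n).
z-sum = 2.326 + 1.036 = 3.362.
d_min = 3.362 × √(2/424) = 3.362 × 0.0687 = 0.231.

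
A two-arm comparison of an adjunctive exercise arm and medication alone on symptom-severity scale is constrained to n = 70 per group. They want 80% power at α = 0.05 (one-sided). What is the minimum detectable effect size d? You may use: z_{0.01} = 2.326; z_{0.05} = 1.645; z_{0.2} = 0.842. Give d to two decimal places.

For two independent groups of n = 70 each: d_min = (z_{α} + z_β)·√(2/n).
z-sum = 1.645 + 0.842 = 2.487.
d_min = 2.487 × √(2/70) = 2.487 × 0.1690 = 0.420.

d_min ≈ 0.42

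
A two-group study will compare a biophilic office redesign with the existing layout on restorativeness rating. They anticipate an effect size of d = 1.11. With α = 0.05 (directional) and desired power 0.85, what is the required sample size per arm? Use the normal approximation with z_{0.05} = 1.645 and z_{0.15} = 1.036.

n = 12 per group

For two independent groups with equal n: n = 2·((z_{α} + z_β) / d)².
z_{α} + z_β = 1.645 + 1.036 = 2.681.
n = 2 × (2.681 / 1.11)² = 2 × 2.415² = 2 × 5.83 = 11.7.
Round up to the next whole participant.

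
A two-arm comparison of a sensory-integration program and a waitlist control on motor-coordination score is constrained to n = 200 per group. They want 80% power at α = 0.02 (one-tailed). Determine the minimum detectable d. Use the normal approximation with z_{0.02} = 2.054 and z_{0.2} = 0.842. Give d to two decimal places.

For two independent groups of n = 200 each: d_min = (z_{α} + z_β)·√(2/n).
z-sum = 2.054 + 0.842 = 2.896.
d_min = 2.896 × √(2/200) = 2.896 × 0.1000 = 0.290.

d_min ≈ 0.29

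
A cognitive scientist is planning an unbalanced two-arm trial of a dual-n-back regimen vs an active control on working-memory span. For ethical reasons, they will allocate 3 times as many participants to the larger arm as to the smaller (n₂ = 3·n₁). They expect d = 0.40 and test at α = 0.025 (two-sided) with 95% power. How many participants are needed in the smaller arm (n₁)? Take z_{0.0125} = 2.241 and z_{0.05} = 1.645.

n₁ = 126

With allocation ratio k = n₂/n₁ = 3, Var(x̄₁−x̄₂) = σ²(1/n₁ + 1/(k·n₁)) = σ²·(k+1)/(k·n₁).
So n₁ = (1 + 1/k)·((z_{α/2} + z_β)/d)² = 1.333 × (3.886/0.40)².
n₁ = 1.333 × 94.38 = 125.8.
Round up: n₁ = 126, giving n₂ = 3 × 126 = 378.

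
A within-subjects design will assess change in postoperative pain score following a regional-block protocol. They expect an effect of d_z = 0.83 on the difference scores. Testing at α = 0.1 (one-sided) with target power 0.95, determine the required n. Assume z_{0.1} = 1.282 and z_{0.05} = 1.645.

For a paired (one-sample on differences) test: n = ((z_{α} + z_β) / d)².
z_{α} + z_β = 1.282 + 1.645 = 2.927.
n = (2.927 / 0.83)² = 3.527² = 12.44.
Round up.

n = 13 pairs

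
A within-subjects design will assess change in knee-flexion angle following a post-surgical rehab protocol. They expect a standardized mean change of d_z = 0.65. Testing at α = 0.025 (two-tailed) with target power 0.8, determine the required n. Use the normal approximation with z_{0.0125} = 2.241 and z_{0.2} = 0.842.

n = 23 pairs

For a paired (one-sample on differences) test: n = ((z_{α/2} + z_β) / d)².
z_{α/2} + z_β = 2.241 + 0.842 = 3.083.
n = (3.083 / 0.65)² = 4.743² = 22.50.
Round up.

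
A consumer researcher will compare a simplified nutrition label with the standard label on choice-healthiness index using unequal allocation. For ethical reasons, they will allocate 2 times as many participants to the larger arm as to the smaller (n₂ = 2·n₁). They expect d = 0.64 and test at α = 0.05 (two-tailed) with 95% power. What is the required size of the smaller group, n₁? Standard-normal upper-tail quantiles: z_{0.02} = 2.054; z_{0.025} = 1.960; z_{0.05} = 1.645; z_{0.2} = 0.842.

n₁ = 48

With allocation ratio k = n₂/n₁ = 2, Var(x̄₁−x̄₂) = σ²(1/n₁ + 1/(k·n₁)) = σ²·(k+1)/(k·n₁).
So n₁ = (1 + 1/k)·((z_{α/2} + z_β)/d)² = 1.500 × (3.605/0.64)².
n₁ = 1.500 × 31.73 = 47.6.
Round up: n₁ = 48, giving n₂ = 2 × 48 = 96.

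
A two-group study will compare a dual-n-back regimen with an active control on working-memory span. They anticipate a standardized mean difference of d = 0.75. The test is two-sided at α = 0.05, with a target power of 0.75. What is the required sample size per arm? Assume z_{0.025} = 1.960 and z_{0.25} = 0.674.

For two independent groups with equal n: n = 2·((z_{α/2} + z_β) / d)².
z_{α/2} + z_β = 1.960 + 0.674 = 2.634.
n = 2 × (2.634 / 0.75)² = 2 × 3.512² = 2 × 12.33 = 24.7.
Round up to the next whole participant.

n = 25 per group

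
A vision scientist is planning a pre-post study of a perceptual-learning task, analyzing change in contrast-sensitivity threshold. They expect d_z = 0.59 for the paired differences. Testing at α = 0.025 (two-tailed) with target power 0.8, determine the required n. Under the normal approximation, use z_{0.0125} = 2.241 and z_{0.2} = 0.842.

For a paired (one-sample on differences) test: n = ((z_{α/2} + z_β) / d)².
z_{α/2} + z_β = 2.241 + 0.842 = 3.083.
n = (3.083 / 0.59)² = 5.225² = 27.31.
Round up.

n = 28 pairs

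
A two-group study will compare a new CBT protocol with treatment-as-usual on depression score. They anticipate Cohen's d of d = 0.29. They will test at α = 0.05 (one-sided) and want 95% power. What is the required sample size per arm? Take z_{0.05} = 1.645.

For two independent groups with equal n: n = 2·((z_{α} + z_β) / d)².
z_{α} + z_β = 1.645 + 1.645 = 3.290.
n = 2 × (3.290 / 0.29)² = 2 × 11.345² = 2 × 128.71 = 257.4.
Round up to the next whole participant.

n = 258 per group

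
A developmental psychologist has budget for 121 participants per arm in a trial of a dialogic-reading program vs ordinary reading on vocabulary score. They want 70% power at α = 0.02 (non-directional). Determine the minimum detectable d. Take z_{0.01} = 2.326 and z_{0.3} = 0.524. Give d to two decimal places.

For two independent groups of n = 121 each: d_min = (z_{α/2} + z_β)·√(2/n).
z-sum = 2.326 + 0.524 = 2.850.
d_min = 2.850 × √(2/121) = 2.850 × 0.1286 = 0.366.

d_min ≈ 0.37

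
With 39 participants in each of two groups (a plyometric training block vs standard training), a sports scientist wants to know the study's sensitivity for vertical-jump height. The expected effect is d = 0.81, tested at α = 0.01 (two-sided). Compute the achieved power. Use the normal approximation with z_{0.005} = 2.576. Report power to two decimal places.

power ≈ 0.84

For two equal groups, power = Φ(d·√(n/2) − z_{α/2}).
d·√(n/2) = 0.81 × √(39/2) = 0.81 × 4.416 = 3.577.
z_β = 3.577 − 2.576 = 1.001.
Power = Φ(1.001) = 0.842.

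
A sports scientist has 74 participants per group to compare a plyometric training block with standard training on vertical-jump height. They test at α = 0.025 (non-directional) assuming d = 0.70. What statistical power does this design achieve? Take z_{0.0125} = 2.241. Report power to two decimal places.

For two equal groups, power = Φ(d·√(n/2) − z_{α/2}).
d·√(n/2) = 0.70 × √(74/2) = 0.70 × 6.083 = 4.258.
z_β = 4.258 − 2.241 = 2.017.
Power = Φ(2.017) = 0.978.

power ≈ 0.98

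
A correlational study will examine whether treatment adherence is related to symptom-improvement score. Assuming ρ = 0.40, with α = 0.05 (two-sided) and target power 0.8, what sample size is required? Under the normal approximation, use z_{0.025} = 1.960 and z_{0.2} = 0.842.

Fisher's z: C = ½·ln((1+r)/(1−r)) = ½·ln(2.3333) = 0.4236.
n = ((z_{α/2} + z_β)/C)² + 3.
(1.960 + 0.842) / 0.4236 = 2.802 / 0.4236 = 6.615.
n = 6.615² + 3 = 43.75 + 3 = 46.8.
Round up.

n = 47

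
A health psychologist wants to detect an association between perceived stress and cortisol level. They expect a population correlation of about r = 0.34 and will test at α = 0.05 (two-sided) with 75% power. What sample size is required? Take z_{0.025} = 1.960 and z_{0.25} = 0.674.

Fisher's z: C = ½·ln((1+r)/(1−r)) = ½·ln(2.0303) = 0.3541.
n = ((z_{α/2} + z_β)/C)² + 3.
(1.960 + 0.674) / 0.3541 = 2.634 / 0.3541 = 7.439.
n = 7.439² + 3 = 55.33 + 3 = 58.3.
Round up.

n = 59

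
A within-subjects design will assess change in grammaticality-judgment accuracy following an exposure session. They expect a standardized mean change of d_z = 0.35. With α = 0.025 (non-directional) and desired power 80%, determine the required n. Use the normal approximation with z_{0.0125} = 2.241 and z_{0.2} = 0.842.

For a paired (one-sample on differences) test: n = ((z_{α/2} + z_β) / d)².
z_{α/2} + z_β = 2.241 + 0.842 = 3.083.
n = (3.083 / 0.35)² = 8.809² = 77.59.
Round up.

n = 78 pairs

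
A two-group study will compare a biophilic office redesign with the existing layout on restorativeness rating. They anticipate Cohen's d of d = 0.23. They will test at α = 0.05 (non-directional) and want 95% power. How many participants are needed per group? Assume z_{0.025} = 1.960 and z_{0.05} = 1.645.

For two independent groups with equal n: n = 2·((z_{α/2} + z_β) / d)².
z_{α/2} + z_β = 1.960 + 1.645 = 3.605.
n = 2 × (3.605 / 0.23)² = 2 × 15.674² = 2 × 245.67 = 491.3.
Round up to the next whole participant.

n = 492 per group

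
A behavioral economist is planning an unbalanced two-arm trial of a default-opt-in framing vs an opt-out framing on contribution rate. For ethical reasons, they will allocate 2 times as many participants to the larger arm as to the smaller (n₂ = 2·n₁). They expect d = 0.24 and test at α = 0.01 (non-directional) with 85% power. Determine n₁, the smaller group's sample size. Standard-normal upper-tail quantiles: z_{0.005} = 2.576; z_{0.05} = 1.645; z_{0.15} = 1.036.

With allocation ratio k = n₂/n₁ = 2, Var(x̄₁−x̄₂) = σ²(1/n₁ + 1/(k·n₁)) = σ²·(k+1)/(k·n₁).
So n₁ = (1 + 1/k)·((z_{α/2} + z_β)/d)² = 1.500 × (3.612/0.24)².
n₁ = 1.500 × 226.50 = 339.8.
Round up: n₁ = 340, giving n₂ = 2 × 340 = 680.

n₁ = 340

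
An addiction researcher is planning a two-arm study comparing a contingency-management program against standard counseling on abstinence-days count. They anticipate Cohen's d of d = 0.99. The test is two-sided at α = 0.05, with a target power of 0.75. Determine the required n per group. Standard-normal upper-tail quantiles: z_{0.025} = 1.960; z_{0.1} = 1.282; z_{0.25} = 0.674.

For two independent groups with equal n: n = 2·((z_{α/2} + z_β) / d)².
z_{α/2} + z_β = 1.960 + 0.674 = 2.634.
n = 2 × (2.634 / 0.99)² = 2 × 2.661² = 2 × 7.08 = 14.2.
Round up to the next whole participant.

n = 15 per group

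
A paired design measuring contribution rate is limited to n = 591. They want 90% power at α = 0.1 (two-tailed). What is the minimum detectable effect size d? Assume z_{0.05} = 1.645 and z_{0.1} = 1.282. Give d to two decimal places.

d_min ≈ 0.12

For a single sample (or paired design) of n = 591: d_min = (z_{α/2} + z_β)/√n.
z-sum = 1.645 + 1.282 = 2.927.
d_min = 2.927 / √591 = 2.927 / 24.310 = 0.120.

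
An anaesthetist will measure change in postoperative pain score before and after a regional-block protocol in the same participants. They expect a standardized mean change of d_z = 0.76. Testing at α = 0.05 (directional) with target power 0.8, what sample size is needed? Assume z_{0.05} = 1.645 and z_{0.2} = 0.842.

For a paired (one-sample on differences) test: n = ((z_{α} + z_β) / d)².
z_{α} + z_β = 1.645 + 0.842 = 2.487.
n = (2.487 / 0.76)² = 3.272² = 10.71.
Round up.

n = 11 pairs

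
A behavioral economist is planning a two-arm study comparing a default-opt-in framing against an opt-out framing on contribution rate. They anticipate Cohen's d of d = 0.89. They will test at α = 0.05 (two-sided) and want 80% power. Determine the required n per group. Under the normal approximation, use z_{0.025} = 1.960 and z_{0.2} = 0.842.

For two independent groups with equal n: n = 2·((z_{α/2} + z_β) / d)².
z_{α/2} + z_β = 1.960 + 0.842 = 2.802.
n = 2 × (2.802 / 0.89)² = 2 × 3.148² = 2 × 9.91 = 19.8.
Round up to the next whole participant.

n = 20 per group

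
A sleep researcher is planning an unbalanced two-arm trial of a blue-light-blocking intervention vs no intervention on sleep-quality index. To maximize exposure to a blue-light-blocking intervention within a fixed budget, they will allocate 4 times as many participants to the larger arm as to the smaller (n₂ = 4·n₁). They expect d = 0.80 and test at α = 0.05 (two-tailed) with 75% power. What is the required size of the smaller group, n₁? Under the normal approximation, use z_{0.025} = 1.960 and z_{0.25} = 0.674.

n₁ = 14

With allocation ratio k = n₂/n₁ = 4, Var(x̄₁−x̄₂) = σ²(1/n₁ + 1/(k·n₁)) = σ²·(k+1)/(k·n₁).
So n₁ = (1 + 1/k)·((z_{α/2} + z_β)/d)² = 1.250 × (2.634/0.80)².
n₁ = 1.250 × 10.84 = 13.6.
Round up: n₁ = 14, giving n₂ = 4 × 14 = 56.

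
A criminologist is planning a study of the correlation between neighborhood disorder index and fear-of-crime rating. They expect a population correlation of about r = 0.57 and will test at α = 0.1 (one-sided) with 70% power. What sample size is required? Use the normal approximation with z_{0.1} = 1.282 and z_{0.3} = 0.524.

n = 11

Fisher's z: C = ½·ln((1+r)/(1−r)) = ½·ln(3.6512) = 0.6475.
n = ((z_{α} + z_β)/C)² + 3.
(1.282 + 0.524) / 0.6475 = 1.806 / 0.6475 = 2.789.
n = 2.789² + 3 = 7.78 + 3 = 10.8.
Round up.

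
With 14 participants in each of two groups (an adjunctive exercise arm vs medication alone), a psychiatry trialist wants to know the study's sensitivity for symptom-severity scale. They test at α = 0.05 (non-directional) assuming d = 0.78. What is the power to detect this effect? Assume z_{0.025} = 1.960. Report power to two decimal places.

power ≈ 0.54

For two equal groups, power = Φ(d·√(n/2) − z_{α/2}).
d·√(n/2) = 0.78 × √(14/2) = 0.78 × 2.646 = 2.064.
z_β = 2.064 − 1.960 = 0.104.
Power = Φ(0.104) = 0.541.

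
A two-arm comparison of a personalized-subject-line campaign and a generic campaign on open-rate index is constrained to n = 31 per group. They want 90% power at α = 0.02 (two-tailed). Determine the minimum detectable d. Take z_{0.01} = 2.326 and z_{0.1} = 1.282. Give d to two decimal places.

d_min ≈ 0.92

For two independent groups of n = 31 each: d_min = (z_{α/2} + z_β)·√(2/n).
z-sum = 2.326 + 1.282 = 3.608.
d_min = 3.608 × √(2/31) = 3.608 × 0.2540 = 0.916.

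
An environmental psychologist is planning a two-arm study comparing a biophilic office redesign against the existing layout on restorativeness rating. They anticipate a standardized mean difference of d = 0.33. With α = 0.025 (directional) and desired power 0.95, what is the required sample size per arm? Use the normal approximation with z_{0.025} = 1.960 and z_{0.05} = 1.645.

For two independent groups with equal n: n = 2·((z_{α} + z_β) / d)².
z_{α} + z_β = 1.960 + 1.645 = 3.605.
n = 2 × (3.605 / 0.33)² = 2 × 10.924² = 2 × 119.34 = 238.7.
Round up to the next whole participant.

n = 239 per group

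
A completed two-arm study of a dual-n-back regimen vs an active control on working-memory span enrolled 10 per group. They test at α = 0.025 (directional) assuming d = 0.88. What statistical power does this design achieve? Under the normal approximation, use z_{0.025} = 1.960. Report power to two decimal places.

power ≈ 0.50

For two equal groups, power = Φ(d·√(n/2) − z_{α}).
d·√(n/2) = 0.88 × √(10/2) = 0.88 × 2.236 = 1.968.
z_β = 1.968 − 1.960 = 0.008.
Power = Φ(0.008) = 0.503.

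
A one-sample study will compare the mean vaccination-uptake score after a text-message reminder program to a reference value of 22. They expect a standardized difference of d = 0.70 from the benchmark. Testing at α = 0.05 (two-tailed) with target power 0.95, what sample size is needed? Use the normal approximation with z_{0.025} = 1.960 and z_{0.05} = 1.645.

For a one-sample test: n = ((z_{α/2} + z_β) / d)².
z_{α/2} + z_β = 1.960 + 1.645 = 3.605.
n = (3.605 / 0.70)² = 5.150² = 26.52.
Round up.

n = 27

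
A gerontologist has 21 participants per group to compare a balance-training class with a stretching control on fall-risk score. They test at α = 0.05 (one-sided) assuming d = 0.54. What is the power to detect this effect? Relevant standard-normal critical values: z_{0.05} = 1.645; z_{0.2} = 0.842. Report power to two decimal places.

power ≈ 0.54

For two equal groups, power = Φ(d·√(n/2) − z_{α}).
d·√(n/2) = 0.54 × √(21/2) = 0.54 × 3.240 = 1.750.
z_β = 1.750 − 1.645 = 0.105.
Power = Φ(0.105) = 0.542.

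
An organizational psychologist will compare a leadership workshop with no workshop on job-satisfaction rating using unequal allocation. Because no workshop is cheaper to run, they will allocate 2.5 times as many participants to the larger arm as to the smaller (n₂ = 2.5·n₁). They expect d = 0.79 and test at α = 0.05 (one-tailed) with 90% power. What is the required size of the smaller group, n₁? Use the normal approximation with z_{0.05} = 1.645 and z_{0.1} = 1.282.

n₁ = 20

With allocation ratio k = n₂/n₁ = 2.5, Var(x̄₁−x̄₂) = σ²(1/n₁ + 1/(k·n₁)) = σ²·(k+1)/(k·n₁).
So n₁ = (1 + 1/k)·((z_{α} + z_β)/d)² = 1.400 × (2.927/0.79)².
n₁ = 1.400 × 13.73 = 19.2.
Round up: n₁ = 20, giving n₂ = 2.5 × 20 = 50.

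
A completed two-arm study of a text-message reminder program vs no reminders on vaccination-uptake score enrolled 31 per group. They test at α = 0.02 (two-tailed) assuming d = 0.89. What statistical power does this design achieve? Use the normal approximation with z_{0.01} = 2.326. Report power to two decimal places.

For two equal groups, power = Φ(d·√(n/2) − z_{α/2}).
d·√(n/2) = 0.89 × √(31/2) = 0.89 × 3.937 = 3.504.
z_β = 3.504 − 2.326 = 1.178.
Power = Φ(1.178) = 0.881.

power ≈ 0.88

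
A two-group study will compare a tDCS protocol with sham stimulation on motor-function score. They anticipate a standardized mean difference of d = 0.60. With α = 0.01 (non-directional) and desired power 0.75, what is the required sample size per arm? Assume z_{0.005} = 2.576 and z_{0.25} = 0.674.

For two independent groups with equal n: n = 2·((z_{α/2} + z_β) / d)².
z_{α/2} + z_β = 2.576 + 0.674 = 3.250.
n = 2 × (3.250 / 0.60)² = 2 × 5.417² = 2 × 29.34 = 58.7.
Round up to the next whole participant.

n = 59 per group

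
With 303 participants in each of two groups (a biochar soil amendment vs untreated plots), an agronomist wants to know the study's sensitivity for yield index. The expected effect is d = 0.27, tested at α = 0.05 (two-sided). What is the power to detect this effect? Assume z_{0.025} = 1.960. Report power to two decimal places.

For two equal groups, power = Φ(d·√(n/2) − z_{α/2}).
d·√(n/2) = 0.27 × √(303/2) = 0.27 × 12.309 = 3.323.
z_β = 3.323 − 1.960 = 1.363.
Power = Φ(1.363) = 0.914.

power ≈ 0.91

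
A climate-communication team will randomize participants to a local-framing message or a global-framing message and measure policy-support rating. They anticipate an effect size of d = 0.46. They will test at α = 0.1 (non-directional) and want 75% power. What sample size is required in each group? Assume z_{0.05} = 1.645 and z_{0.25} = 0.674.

n = 51 per group

For two independent groups with equal n: n = 2·((z_{α/2} + z_β) / d)².
z_{α/2} + z_β = 1.645 + 0.674 = 2.319.
n = 2 × (2.319 / 0.46)² = 2 × 5.041² = 2 × 25.41 = 50.8.
Round up to the next whole participant.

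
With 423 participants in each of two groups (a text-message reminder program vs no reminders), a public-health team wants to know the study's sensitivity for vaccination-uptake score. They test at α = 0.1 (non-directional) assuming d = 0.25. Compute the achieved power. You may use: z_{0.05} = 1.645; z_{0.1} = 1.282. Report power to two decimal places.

power ≈ 0.98

For two equal groups, power = Φ(d·√(n/2) − z_{α/2}).
d·√(n/2) = 0.25 × √(423/2) = 0.25 × 14.543 = 3.636.
z_β = 3.636 − 1.645 = 1.991.
Power = Φ(1.991) = 0.977.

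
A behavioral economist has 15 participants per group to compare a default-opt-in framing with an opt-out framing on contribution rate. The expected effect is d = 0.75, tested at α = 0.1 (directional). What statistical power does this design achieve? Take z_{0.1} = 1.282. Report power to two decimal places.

For two equal groups, power = Φ(d·√(n/2) − z_{α}).
d·√(n/2) = 0.75 × √(15/2) = 0.75 × 2.739 = 2.054.
z_β = 2.054 − 1.282 = 0.772.
Power = Φ(0.772) = 0.780.

power ≈ 0.78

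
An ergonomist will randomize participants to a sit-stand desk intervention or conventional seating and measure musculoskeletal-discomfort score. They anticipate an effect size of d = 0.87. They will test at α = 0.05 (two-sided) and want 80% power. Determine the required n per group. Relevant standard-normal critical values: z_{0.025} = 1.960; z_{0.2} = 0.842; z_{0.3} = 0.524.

n = 21 per group

For two independent groups with equal n: n = 2·((z_{α/2} + z_β) / d)².
z_{α/2} + z_β = 1.960 + 0.842 = 2.802.
n = 2 × (2.802 / 0.87)² = 2 × 3.221² = 2 × 10.37 = 20.7.
Round up to the next whole participant.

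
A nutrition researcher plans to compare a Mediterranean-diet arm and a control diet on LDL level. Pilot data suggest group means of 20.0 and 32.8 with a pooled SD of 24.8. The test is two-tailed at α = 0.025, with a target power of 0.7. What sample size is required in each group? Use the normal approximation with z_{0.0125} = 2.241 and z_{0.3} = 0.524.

n = 58 per group

Cohen's d = |M₁ − M₂| / SD_pooled = |20.0 − 32.8| / 24.8 = 12.8 / 24.8 = 0.516.
For two independent groups with equal n: n = 2·((z_{α/2} + z_β) / d)².
z_{α/2} + z_β = 2.241 + 0.524 = 2.765.
n = 2 × (2.765 / 0.516)² = 2 × 5.359² = 2 × 28.71 = 57.4.
Round up to the next whole participant.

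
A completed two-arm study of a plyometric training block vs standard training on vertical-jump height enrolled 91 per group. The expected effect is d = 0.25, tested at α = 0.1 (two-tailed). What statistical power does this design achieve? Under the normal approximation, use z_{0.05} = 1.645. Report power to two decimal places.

For two equal groups, power = Φ(d·√(n/2) − z_{α/2}).
d·√(n/2) = 0.25 × √(91/2) = 0.25 × 6.745 = 1.686.
z_β = 1.686 − 1.645 = 0.041.
Power = Φ(0.041) = 0.516.

power ≈ 0.52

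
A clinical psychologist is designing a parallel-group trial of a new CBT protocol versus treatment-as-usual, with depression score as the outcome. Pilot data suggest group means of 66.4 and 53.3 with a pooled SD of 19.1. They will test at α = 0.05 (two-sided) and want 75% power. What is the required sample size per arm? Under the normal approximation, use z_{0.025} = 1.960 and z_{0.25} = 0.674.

n = 30 per group

Cohen's d = |M₁ − M₂| / SD_pooled = |66.4 − 53.3| / 19.1 = 13.1 / 19.1 = 0.686.
For two independent groups with equal n: n = 2·((z_{α/2} + z_β) / d)².
z_{α/2} + z_β = 1.960 + 0.674 = 2.634.
n = 2 × (2.634 / 0.686)² = 2 × 3.840² = 2 × 14.74 = 29.5.
Round up to the next whole participant.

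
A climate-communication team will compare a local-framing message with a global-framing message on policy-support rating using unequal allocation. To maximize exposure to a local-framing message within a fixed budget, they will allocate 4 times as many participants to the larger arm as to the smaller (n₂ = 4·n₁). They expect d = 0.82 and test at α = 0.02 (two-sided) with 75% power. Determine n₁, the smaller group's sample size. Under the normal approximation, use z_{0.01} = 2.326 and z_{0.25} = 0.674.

n₁ = 17

With allocation ratio k = n₂/n₁ = 4, Var(x̄₁−x̄₂) = σ²(1/n₁ + 1/(k·n₁)) = σ²·(k+1)/(k·n₁).
So n₁ = (1 + 1/k)·((z_{α/2} + z_β)/d)² = 1.250 × (3.000/0.82)².
n₁ = 1.250 × 13.38 = 16.7.
Round up: n₁ = 17, giving n₂ = 4 × 17 = 68.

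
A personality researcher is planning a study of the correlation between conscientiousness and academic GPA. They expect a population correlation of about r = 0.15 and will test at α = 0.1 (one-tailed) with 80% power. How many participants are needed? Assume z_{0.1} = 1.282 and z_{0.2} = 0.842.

n = 201

Fisher's z: C = ½·ln((1+r)/(1−r)) = ½·ln(1.3529) = 0.1511.
n = ((z_{α} + z_β)/C)² + 3.
(1.282 + 0.842) / 0.1511 = 2.124 / 0.1511 = 14.057.
n = 14.057² + 3 = 197.60 + 3 = 200.6.
Round up.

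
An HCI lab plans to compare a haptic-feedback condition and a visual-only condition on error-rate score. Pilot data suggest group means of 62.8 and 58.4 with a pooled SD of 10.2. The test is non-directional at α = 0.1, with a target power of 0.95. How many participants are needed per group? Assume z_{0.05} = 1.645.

Cohen's d = |M₁ − M₂| / SD_pooled = |62.8 − 58.4| / 10.2 = 4.4 / 10.2 = 0.431.
For two independent groups with equal n: n = 2·((z_{α/2} + z_β) / d)².
z_{α/2} + z_β = 1.645 + 1.645 = 3.290.
n = 2 × (3.290 / 0.431)² = 2 × 7.633² = 2 × 58.27 = 116.5.
Round up to the next whole participant.

n = 117 per group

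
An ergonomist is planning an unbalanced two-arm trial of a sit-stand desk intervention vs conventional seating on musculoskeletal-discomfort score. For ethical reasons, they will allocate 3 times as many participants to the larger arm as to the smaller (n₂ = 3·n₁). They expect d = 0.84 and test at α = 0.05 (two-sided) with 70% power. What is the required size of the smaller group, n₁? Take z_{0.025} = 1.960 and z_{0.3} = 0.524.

n₁ = 12

With allocation ratio k = n₂/n₁ = 3, Var(x̄₁−x̄₂) = σ²(1/n₁ + 1/(k·n₁)) = σ²·(k+1)/(k·n₁).
So n₁ = (1 + 1/k)·((z_{α/2} + z_β)/d)² = 1.333 × (2.484/0.84)².
n₁ = 1.333 × 8.74 = 11.7.
Round up: n₁ = 12, giving n₂ = 3 × 12 = 36.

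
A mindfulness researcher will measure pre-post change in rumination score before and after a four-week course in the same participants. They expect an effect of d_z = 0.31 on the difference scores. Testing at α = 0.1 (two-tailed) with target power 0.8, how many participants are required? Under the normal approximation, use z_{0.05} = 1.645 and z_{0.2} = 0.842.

n = 65 pairs

For a paired (one-sample on differences) test: n = ((z_{α/2} + z_β) / d)².
z_{α/2} + z_β = 1.645 + 0.842 = 2.487.
n = (2.487 / 0.31)² = 8.023² = 64.36.
Round up.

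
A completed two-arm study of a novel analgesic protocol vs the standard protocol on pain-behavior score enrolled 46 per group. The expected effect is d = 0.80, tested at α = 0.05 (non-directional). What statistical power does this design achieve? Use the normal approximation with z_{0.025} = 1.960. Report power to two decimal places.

For two equal groups, power = Φ(d·√(n/2) − z_{α/2}).
d·√(n/2) = 0.80 × √(46/2) = 0.80 × 4.796 = 3.837.
z_β = 3.837 − 1.960 = 1.877.
Power = Φ(1.877) = 0.970.

power ≈ 0.97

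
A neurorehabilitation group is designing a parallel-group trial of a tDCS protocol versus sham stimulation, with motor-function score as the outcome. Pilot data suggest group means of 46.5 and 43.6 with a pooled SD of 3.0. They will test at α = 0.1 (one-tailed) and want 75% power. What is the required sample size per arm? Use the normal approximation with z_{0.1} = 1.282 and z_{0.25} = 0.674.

n = 9 per group

Cohen's d = |M₁ − M₂| / SD_pooled = |46.5 − 43.6| / 3.0 = 2.9 / 3.0 = 0.967.
For two independent groups with equal n: n = 2·((z_{α} + z_β) / d)².
z_{α} + z_β = 1.282 + 0.674 = 1.956.
n = 2 × (1.956 / 0.967)² = 2 × 2.023² = 2 × 4.09 = 8.2.
Round up to the next whole participant.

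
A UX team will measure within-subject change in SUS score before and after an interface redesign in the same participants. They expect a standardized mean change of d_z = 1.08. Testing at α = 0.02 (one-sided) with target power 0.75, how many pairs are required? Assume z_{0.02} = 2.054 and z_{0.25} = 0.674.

For a paired (one-sample on differences) test: n = ((z_{α} + z_β) / d)².
z_{α} + z_β = 2.054 + 0.674 = 2.728.
n = (2.728 / 1.08)² = 2.526² = 6.38.
Round up.

n = 7 pairs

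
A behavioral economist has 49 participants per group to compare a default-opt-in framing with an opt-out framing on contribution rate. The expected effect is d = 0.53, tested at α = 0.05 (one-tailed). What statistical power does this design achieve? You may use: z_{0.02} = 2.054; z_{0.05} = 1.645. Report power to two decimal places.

power ≈ 0.84

For two equal groups, power = Φ(d·√(n/2) − z_{α}).
d·√(n/2) = 0.53 × √(49/2) = 0.53 × 4.950 = 2.623.
z_β = 2.623 − 1.645 = 0.978.
Power = Φ(0.978) = 0.836.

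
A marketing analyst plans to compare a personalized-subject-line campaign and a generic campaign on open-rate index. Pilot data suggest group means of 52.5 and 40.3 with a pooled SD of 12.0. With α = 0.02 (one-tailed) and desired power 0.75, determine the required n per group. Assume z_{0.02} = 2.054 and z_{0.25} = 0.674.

Cohen's d = |M₁ − M₂| / SD_pooled = |52.5 − 40.3| / 12.0 = 12.2 / 12.0 = 1.017.
For two independent groups with equal n: n = 2·((z_{α} + z_β) / d)².
z_{α} + z_β = 2.054 + 0.674 = 2.728.
n = 2 × (2.728 / 1.017)² = 2 × 2.682² = 2 × 7.20 = 14.4.
Round up to the next whole participant.

n = 15 per group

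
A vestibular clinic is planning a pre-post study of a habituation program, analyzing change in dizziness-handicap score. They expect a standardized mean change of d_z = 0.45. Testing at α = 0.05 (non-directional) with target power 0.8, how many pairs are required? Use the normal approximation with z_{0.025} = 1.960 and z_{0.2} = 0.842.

n = 39 pairs

For a paired (one-sample on differences) test: n = ((z_{α/2} + z_β) / d)².
z_{α/2} + z_β = 1.960 + 0.842 = 2.802.
n = (2.802 / 0.45)² = 6.227² = 38.77.
Round up.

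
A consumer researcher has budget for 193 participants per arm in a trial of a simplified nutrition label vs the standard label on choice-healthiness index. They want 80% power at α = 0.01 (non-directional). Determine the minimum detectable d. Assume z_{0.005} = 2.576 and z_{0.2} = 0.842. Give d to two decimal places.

d_min ≈ 0.35

For two independent groups of n = 193 each: d_min = (z_{α/2} + z_β)·√(2/n).
z-sum = 2.576 + 0.842 = 3.418.
d_min = 3.418 × √(2/193) = 3.418 × 0.1018 = 0.348.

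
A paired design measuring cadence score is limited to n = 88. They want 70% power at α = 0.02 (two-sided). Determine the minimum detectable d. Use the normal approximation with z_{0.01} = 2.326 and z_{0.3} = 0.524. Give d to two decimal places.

d_min ≈ 0.30

For a single sample (or paired design) of n = 88: d_min = (z_{α/2} + z_β)/√n.
z-sum = 2.326 + 0.524 = 2.850.
d_min = 2.850 / √88 = 2.850 / 9.381 = 0.304.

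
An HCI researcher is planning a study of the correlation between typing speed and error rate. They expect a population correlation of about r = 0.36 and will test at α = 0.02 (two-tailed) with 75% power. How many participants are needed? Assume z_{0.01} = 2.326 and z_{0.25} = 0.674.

n = 67

Fisher's z: C = ½·ln((1+r)/(1−r)) = ½·ln(2.1250) = 0.3769.
n = ((z_{α/2} + z_β)/C)² + 3.
(2.326 + 0.674) / 0.3769 = 3.000 / 0.3769 = 7.960.
n = 7.960² + 3 = 63.36 + 3 = 66.4.
Round up.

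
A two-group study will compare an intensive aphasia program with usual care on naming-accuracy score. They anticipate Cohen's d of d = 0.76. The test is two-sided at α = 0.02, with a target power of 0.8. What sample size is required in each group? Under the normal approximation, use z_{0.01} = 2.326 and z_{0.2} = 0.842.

n = 35 per group

For two independent groups with equal n: n = 2·((z_{α/2} + z_β) / d)².
z_{α/2} + z_β = 2.326 + 0.842 = 3.168.
n = 2 × (3.168 / 0.76)² = 2 × 4.168² = 2 × 17.38 = 34.8.
Round up to the next whole participant.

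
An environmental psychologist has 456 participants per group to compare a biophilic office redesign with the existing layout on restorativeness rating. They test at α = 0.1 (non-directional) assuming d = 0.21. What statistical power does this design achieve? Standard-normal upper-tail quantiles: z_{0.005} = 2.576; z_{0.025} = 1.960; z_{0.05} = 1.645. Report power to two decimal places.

For two equal groups, power = Φ(d·√(n/2) − z_{α/2}).
d·√(n/2) = 0.21 × √(456/2) = 0.21 × 15.100 = 3.171.
z_β = 3.171 − 1.645 = 1.526.
Power = Φ(1.526) = 0.936.

power ≈ 0.94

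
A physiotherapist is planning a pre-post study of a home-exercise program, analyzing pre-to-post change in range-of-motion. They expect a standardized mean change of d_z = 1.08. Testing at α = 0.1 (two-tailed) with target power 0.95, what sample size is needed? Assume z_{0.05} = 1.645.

For a paired (one-sample on differences) test: n = ((z_{α/2} + z_β) / d)².
z_{α/2} + z_β = 1.645 + 1.645 = 3.290.
n = (3.290 / 1.08)² = 3.046² = 9.28.
Round up.

n = 10 pairs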